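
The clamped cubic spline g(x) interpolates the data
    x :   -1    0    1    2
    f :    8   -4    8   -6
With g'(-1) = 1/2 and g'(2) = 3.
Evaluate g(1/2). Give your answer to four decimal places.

Let σ_i = g''(x_i). Step sizes h_i = 1, 1, 1; slopes of the chords Δ_i = (y_(i+1) - y_i)/h_i = -12, 12, -14.
  1·σ_0 + 4·σ_1 + 1·σ_2 = 6(Δ_1 - Δ_0) = 144
  1·σ_1 + 4·σ_2 + 1·σ_3 = 6(Δ_2 - Δ_1) = -156
Clamped end conditions give two more equations: 2h_0·σ_0 + h_0·σ_1 = 6(Δ_0 - g'(-1)) = -75 and h_2·σ_2 + 2h_2·σ_3 = 6(g'(2) - Δ_2) = 102.
Hence σ_0 = -1124/15, σ_1 = 1123/15, σ_2 = -1208/15, σ_3 = 1369/15.
On [0, 1], g(x) = -4 + 7/15·x + 1123/30·x² - 259/10·x³.
With x = 1/2: g(1/2) = 113/48.

2.3542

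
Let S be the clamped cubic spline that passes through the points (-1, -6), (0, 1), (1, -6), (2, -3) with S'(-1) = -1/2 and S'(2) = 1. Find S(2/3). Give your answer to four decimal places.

Write M_i for S''(x_i). With h_i = 1, 1, 1 and divided differences Δ_i = 7, -7, 3, the continuity of S' gives the tridiagonal system
  1·M_0 + 4·M_1 + 1·M_2 = 6(Δ_1 - Δ_0) = -84
  1·M_1 + 4·M_2 + 1·M_3 = 6(Δ_2 - Δ_1) = 60
Clamped end conditions give two more equations: 2h_0·M_0 + h_0·M_1 = 6(Δ_0 - S'(-1)) = 45 and h_2·M_2 + 2h_2·M_3 = 6(S'(2) - Δ_2) = -12.
Forward elimination and back-substitution give M_0 = 42, M_1 = -39, M_2 = 30, M_3 = -21.
On [0, 1], S(x) = 1 + 1·x - 39/2·x² + 23/2·x³.
With x = 2/3: S(2/3) = -97/27.

-3.5926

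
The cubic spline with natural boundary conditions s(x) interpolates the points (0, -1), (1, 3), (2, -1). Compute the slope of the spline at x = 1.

0

With m_i denoting the second derivative at x_i, h_i = 1, 1, and Δ_i = (y_(i+1) − y_i)/h_i = 4, -4:
  1·m_0 + 4·m_1 + 1·m_2 = 6(Δ_1 - Δ_0) = -48
Natural end conditions: m_0 = m_2 = 0.
Solving the tridiagonal system: m_0 = 0, m_1 = -12, m_2 = 0.
On [1, 2], s'(x) = b_1 + 2c_1·(x - 1) + 3d_1·(x - 1)² with b_1 = Δ_1 - h_1(2m_1 + m_2)/6 = 0, c_1 = m_1/2 = -6, d_1 = (m_2 - m_1)/(6h_1) = 2. So s'(1) = 0.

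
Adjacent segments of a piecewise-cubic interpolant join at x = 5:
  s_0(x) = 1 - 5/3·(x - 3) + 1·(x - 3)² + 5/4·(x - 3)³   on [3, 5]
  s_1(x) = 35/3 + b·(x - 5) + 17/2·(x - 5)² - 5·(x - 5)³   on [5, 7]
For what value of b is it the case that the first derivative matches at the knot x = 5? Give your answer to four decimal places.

17.3333

s_0'(x) = -5/3 + 2·(x - 3) + 15/4·(x - 3)², so s_0'(5) = 52/3. On the right, s_1'(5) = b, so b = 52/3.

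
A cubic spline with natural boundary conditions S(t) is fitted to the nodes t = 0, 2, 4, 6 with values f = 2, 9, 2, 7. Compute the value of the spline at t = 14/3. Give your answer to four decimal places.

2.1358

With σ_i denoting the second derivative at x_i, h_i = 2, 2, 2, and Δ_i = (y_(i+1) − y_i)/h_i = 7/2, -7/2, 5/2:
  2·σ_0 + 8·σ_1 + 2·σ_2 = 6(Δ_1 - Δ_0) = -42
  2·σ_1 + 8·σ_2 + 2·σ_3 = 6(Δ_2 - Δ_1) = 36
Natural end conditions: σ_0 = σ_3 = 0.
Hence σ_0 = 0, σ_1 = -34/5, σ_2 = 31/5, σ_3 = 0.
On [4, 6], S(t) = 2 - 49/30·(t - 4) + 31/10·(t - 4)² - 31/60·(t - 4)³.
With (t - 4) = 2/3: S(14/3) = 173/81.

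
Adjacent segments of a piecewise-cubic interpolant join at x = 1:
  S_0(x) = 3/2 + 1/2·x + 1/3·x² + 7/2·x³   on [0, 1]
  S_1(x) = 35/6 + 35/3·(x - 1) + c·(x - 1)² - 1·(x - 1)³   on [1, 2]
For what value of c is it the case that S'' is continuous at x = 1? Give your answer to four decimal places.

S_0''(x) = 2/3 + 21·x, so S_0''(1) = 65/3. On the right, S_1''(1) = 2c, so c = 65/6.

10.8333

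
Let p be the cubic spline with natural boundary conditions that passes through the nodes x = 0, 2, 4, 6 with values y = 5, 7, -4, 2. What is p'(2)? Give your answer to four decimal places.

-3.6000

Write m_i for p''(x_i). With h_i = 2, 2, 2 and divided differences Δ_i = 1, -11/2, 3, the continuity of p' gives the tridiagonal system
  2·m_0 + 8·m_1 + 2·m_2 = 6(Δ_1 - Δ_0) = -39
  2·m_1 + 8·m_2 + 2·m_3 = 6(Δ_2 - Δ_1) = 51
Natural end conditions: m_0 = m_3 = 0.
Hence m_0 = 0, m_1 = -69/10, m_2 = 81/10, m_3 = 0.
On [2, 4], p'(x) = b_1 + 2c_1·(x - 2) + 3d_1·(x - 2)² with b_1 = Δ_1 - h_1(2m_1 + m_2)/6 = -18/5, c_1 = m_1/2 = -69/20, d_1 = (m_2 - m_1)/(6h_1) = 5/4. So p'(2) = -18/5.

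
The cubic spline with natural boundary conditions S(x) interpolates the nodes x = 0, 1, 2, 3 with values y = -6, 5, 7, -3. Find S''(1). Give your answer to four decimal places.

-9.6000

Let M_i = S''(x_i). Step sizes h_i = 1, 1, 1; slopes of the chords Δ_i = (y_(i+1) - y_i)/h_i = 11, 2, -10.
  1·M_0 + 4·M_1 + 1·M_2 = 6(Δ_1 - Δ_0) = -54
  1·M_1 + 4·M_2 + 1·M_3 = 6(Δ_2 - Δ_1) = -72
Natural end conditions: M_0 = M_3 = 0.
Solving: M_0 = 0, M_1 = -48/5, M_2 = -78/5, M_3 = 0.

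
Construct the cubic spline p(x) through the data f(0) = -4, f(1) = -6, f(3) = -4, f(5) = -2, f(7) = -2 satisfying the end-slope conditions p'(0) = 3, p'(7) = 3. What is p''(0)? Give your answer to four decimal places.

Let M_i = p''(x_i). Step sizes h_i = 1, 2, 2, 2; slopes of the chords Δ_i = (y_(i+1) - y_i)/h_i = -2, 1, 1, 0.
  1·M_0 + 6·M_1 + 2·M_2 = 6(Δ_1 - Δ_0) = 18
  2·M_1 + 8·M_2 + 2·M_3 = 6(Δ_2 - Δ_1) = 0
  2·M_2 + 8·M_3 + 2·M_4 = 6(Δ_3 - Δ_2) = -6
Clamped end conditions give two more equations: 2h_0·M_0 + h_0·M_1 = 6(Δ_0 - p'(0)) = -30 and h_3·M_3 + 2h_3·M_4 = 6(p'(7) - Δ_3) = 18.
Solving the tridiagonal system: M_0 = -783/43, M_1 = 276/43, M_2 = -99/86, M_3 = -78/43, M_4 = 465/86.

-18.2093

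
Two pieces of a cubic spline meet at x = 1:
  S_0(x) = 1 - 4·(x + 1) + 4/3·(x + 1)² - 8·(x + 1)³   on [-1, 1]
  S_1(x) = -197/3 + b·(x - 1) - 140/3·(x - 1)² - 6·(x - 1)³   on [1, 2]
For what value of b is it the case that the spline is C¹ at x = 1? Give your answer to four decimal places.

S_0'(x) = -4 + 8/3·(x + 1) - 24·(x + 1)², so S_0'(1) = -284/3. On the right, S_1'(1) = b, so b = -284/3.

-94.6667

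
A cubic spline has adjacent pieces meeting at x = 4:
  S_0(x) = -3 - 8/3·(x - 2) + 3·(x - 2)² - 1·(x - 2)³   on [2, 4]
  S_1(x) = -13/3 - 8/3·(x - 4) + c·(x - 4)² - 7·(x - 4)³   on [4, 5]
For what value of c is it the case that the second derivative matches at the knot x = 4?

-3

S_0''(x) = 6 - 6·(x - 2), so S_0''(4) = -6. On the right, S_1''(4) = 2c, so c = -3.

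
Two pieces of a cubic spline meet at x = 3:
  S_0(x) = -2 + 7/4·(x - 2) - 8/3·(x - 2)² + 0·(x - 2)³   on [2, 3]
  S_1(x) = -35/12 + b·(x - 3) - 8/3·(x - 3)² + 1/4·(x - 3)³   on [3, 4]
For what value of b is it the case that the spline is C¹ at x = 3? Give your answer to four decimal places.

S_0'(x) = 7/4 - 16/3·(x - 2) + 0·(x - 2)², so S_0'(3) = -43/12. On the right, S_1'(3) = b, so b = -43/12.

-3.5833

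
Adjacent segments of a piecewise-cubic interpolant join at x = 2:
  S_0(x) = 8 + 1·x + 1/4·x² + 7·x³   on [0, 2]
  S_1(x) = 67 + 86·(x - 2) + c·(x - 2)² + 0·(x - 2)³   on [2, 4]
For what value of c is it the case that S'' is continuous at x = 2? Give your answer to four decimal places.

42.2500

S_0''(x) = 1/2 + 42·x, so S_0''(2) = 169/2. On the right, S_1''(2) = 2c, so c = 169/4.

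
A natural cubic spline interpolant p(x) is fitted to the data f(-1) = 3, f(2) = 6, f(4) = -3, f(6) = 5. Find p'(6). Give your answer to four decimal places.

6.5263

Put σ_i = p'' at the i-th knot. Here h = (3, 2, 2) and Δ = (1, -9/2, 4), so the interior equations h_(i-1)·σ_(i-1) + 2(h_(i-1)+h_i)·σ_i + h_i·σ_(i+1) = 6(Δ_i − Δ_(i-1)) read
  3·σ_0 + 10·σ_1 + 2·σ_2 = 6(Δ_1 - Δ_0) = -33
  2·σ_1 + 8·σ_2 + 2·σ_3 = 6(Δ_2 - Δ_1) = 51
Natural end conditions: σ_0 = σ_3 = 0.
Forward elimination and back-substitution give σ_0 = 0, σ_1 = -183/38, σ_2 = 144/19, σ_3 = 0.
On [4, 6], p'(x) = b_2 + 2c_2·(x - 4) + 3d_2·(x - 4)² with b_2 = Δ_2 - h_2(2σ_2 + σ_3)/6 = -20/19, c_2 = σ_2/2 = 72/19, d_2 = (σ_3 - σ_2)/(6h_2) = -12/19. So p'(6) = 124/19.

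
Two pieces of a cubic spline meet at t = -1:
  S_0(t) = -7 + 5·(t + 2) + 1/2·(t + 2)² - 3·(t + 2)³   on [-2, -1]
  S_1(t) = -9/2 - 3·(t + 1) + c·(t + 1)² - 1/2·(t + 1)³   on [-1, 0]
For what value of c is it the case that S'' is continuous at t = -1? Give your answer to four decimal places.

-8.5000

S_0''(t) = 1 - 18·(t + 2), so S_0''(-1) = -17. On the right, S_1''(-1) = 2c, so c = -17/2.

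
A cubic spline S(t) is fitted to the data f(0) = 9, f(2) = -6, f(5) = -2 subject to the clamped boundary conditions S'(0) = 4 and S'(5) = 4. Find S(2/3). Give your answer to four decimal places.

7.4741

Let m_i = S''(x_i). Step sizes h_i = 2, 3; slopes of the chords Δ_i = (y_(i+1) - y_i)/h_i = -15/2, 4/3.
  2·m_0 + 10·m_1 + 3·m_2 = 6(Δ_1 - Δ_0) = 53
Clamped end conditions give two more equations: 2h_0·m_0 + h_0·m_1 = 6(Δ_0 - S'(0)) = -69 and h_1·m_1 + 2h_1·m_2 = 6(S'(5) - Δ_1) = 16.
Forward elimination and back-substitution give m_0 = -451/20, m_1 = 53/5, m_2 = -79/30.
On [0, 2], S(t) = 9 + 4·t - 451/40·t² + 221/80·t³.
With t = 2/3: S(2/3) = 1009/135.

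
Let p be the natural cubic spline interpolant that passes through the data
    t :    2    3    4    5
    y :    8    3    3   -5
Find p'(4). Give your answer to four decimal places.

-3.0667

With M_i denoting the second derivative at x_i, h_i = 1, 1, 1, and Δ_i = (y_(i+1) − y_i)/h_i = -5, 0, -8:
  1·M_0 + 4·M_1 + 1·M_2 = 6(Δ_1 - Δ_0) = 30
  1·M_1 + 4·M_2 + 1·M_3 = 6(Δ_2 - Δ_1) = -48
Natural end conditions: M_0 = M_3 = 0.
Forward elimination and back-substitution give M_0 = 0, M_1 = 56/5, M_2 = -74/5, M_3 = 0.
On [4, 5], p'(t) = b_2 + 2c_2·(t - 4) + 3d_2·(t - 4)² with b_2 = Δ_2 - h_2(2M_2 + M_3)/6 = -46/15, c_2 = M_2/2 = -37/5, d_2 = (M_3 - M_2)/(6h_2) = 37/15. So p'(4) = -46/15.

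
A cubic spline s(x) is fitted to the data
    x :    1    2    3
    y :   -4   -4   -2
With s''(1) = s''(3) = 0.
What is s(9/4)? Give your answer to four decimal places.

With σ_i denoting the second derivative at x_i, h_i = 1, 1, and Δ_i = (y_(i+1) − y_i)/h_i = 0, 2:
  1·σ_0 + 4·σ_1 + 1·σ_2 = 6(Δ_1 - Δ_0) = 12
Natural end conditions: σ_0 = σ_2 = 0.
Solving the tridiagonal system: σ_0 = 0, σ_1 = 3, σ_2 = 0.
On [2, 3], s(x) = -4 + 1·(x - 2) + 3/2·(x - 2)² - 1/2·(x - 2)³.
With (x - 2) = 1/4: s(9/4) = -469/128.

-3.6641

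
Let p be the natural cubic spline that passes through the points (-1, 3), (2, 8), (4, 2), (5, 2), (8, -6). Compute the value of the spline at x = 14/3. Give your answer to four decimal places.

With M_i denoting the second derivative at x_i, h_i = 3, 2, 1, 3, and Δ_i = (y_(i+1) − y_i)/h_i = 5/3, -3, 0, -8/3:
  3·M_0 + 10·M_1 + 2·M_2 = 6(Δ_1 - Δ_0) = -28
  2·M_1 + 6·M_2 + 1·M_3 = 6(Δ_2 - Δ_1) = 18
  1·M_2 + 8·M_3 + 3·M_4 = 6(Δ_3 - Δ_2) = -16
Natural end conditions: M_0 = M_4 = 0.
Solving: M_0 = 0, M_1 = -818/219, M_2 = 1024/219, M_3 = -566/219, M_4 = 0.
On [4, 5], p(x) = 2 - 247/219·(x - 4) + 512/219·(x - 4)² - 265/219·(x - 4)³.
With (x - 4) = 2/3: p(14/3) = 11404/5913.

1.9286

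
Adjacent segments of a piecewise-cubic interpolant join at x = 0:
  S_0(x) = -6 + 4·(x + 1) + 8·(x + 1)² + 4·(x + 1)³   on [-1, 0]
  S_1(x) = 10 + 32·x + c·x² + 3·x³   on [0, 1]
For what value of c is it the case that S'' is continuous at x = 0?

20

S_0''(x) = 16 + 24·(x + 1), so S_0''(0) = 40. On the right, S_1''(0) = 2c, so c = 20.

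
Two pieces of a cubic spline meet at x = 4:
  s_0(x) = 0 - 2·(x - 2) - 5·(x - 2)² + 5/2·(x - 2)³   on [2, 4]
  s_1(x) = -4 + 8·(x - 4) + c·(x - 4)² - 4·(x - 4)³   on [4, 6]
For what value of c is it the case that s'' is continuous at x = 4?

s_0''(x) = -10 + 15·(x - 2), so s_0''(4) = 20. On the right, s_1''(4) = 2c, so c = 10.

10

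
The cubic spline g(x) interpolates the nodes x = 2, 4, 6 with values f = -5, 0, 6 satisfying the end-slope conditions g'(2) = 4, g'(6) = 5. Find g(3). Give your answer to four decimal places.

Put m_i = g'' at the i-th knot. Here h = (2, 2) and Δ = (5/2, 3), so the interior equations h_(i-1)·m_(i-1) + 2(h_(i-1)+h_i)·m_i + h_i·m_(i+1) = 6(Δ_i − Δ_(i-1)) read
  2·m_0 + 8·m_1 + 2·m_2 = 6(Δ_1 - Δ_0) = 3
Clamped end conditions give two more equations: 2h_0·m_0 + h_0·m_1 = 6(Δ_0 - g'(2)) = -9 and h_1·m_1 + 2h_1·m_2 = 6(g'(6) - Δ_1) = 12.
Forward elimination and back-substitution give m_0 = -19/8, m_1 = 1/4, m_2 = 23/8.
On [2, 4], g(x) = -5 + 4·(x - 2) - 19/16·(x - 2)² + 7/32·(x - 2)³.
With (x - 2) = 1: g(3) = -63/32.

-1.9688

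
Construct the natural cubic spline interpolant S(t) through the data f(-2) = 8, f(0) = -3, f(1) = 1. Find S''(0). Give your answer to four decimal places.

Put M_i = S'' at the i-th knot. Here h = (2, 1) and Δ = (-11/2, 4), so the interior equations h_(i-1)·M_(i-1) + 2(h_(i-1)+h_i)·M_i + h_i·M_(i+1) = 6(Δ_i − Δ_(i-1)) read
  2·M_0 + 6·M_1 + 1·M_2 = 6(Δ_1 - Δ_0) = 57
Natural end conditions: M_0 = M_2 = 0.
Hence M_0 = 0, M_1 = 19/2, M_2 = 0.

9.5000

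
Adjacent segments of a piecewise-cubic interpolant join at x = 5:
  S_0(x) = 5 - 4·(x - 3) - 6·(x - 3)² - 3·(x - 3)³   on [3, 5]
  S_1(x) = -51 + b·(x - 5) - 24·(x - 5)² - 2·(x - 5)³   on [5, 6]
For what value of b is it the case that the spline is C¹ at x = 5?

S_0'(x) = -4 - 12·(x - 3) - 9·(x - 3)², so S_0'(5) = -64. On the right, S_1'(5) = b, so b = -64.

-64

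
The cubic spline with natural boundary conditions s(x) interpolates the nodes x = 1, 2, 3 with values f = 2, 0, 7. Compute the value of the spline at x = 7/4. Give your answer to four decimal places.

With M_i denoting the second derivative at x_i, h_i = 1, 1, and Δ_i = (y_(i+1) − y_i)/h_i = -2, 7:
  1·M_0 + 4·M_1 + 1·M_2 = 6(Δ_1 - Δ_0) = 54
Natural end conditions: M_0 = M_2 = 0.
Forward elimination and back-substitution give M_0 = 0, M_1 = 27/2, M_2 = 0.
On [1, 2], s(x) = 2 - 17/4·(x - 1) + 0·(x - 1)² + 9/4·(x - 1)³.
With (x - 1) = 3/4: s(7/4) = -61/256.

-0.2383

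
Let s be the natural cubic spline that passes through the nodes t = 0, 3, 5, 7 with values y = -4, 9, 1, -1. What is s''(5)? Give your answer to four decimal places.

With σ_i denoting the second derivative at x_i, h_i = 3, 2, 2, and Δ_i = (y_(i+1) − y_i)/h_i = 13/3, -4, -1:
  3·σ_0 + 10·σ_1 + 2·σ_2 = 6(Δ_1 - Δ_0) = -50
  2·σ_1 + 8·σ_2 + 2·σ_3 = 6(Δ_2 - Δ_1) = 18
Natural end conditions: σ_0 = σ_3 = 0.
Forward elimination and back-substitution give σ_0 = 0, σ_1 = -109/19, σ_2 = 70/19, σ_3 = 0.

3.6842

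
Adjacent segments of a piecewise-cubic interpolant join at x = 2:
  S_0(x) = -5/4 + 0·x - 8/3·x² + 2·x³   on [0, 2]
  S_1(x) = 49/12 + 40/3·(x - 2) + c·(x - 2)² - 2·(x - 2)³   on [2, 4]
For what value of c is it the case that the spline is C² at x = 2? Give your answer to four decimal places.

9.3333

S_0''(x) = -16/3 + 12·x, so S_0''(2) = 56/3. On the right, S_1''(2) = 2c, so c = 28/3.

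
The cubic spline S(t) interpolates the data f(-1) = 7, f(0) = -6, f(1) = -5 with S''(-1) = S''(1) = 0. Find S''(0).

Put M_i = S'' at the i-th knot. Here h = (1, 1) and Δ = (-13, 1), so the interior equations h_(i-1)·M_(i-1) + 2(h_(i-1)+h_i)·M_i + h_i·M_(i+1) = 6(Δ_i − Δ_(i-1)) read
  1·M_0 + 4·M_1 + 1·M_2 = 6(Δ_1 - Δ_0) = 84
Natural end conditions: M_0 = M_2 = 0.
Hence M_0 = 0, M_1 = 21, M_2 = 0.

21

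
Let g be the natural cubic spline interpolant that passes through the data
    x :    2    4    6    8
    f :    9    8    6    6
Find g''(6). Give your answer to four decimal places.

Put m_i = g'' at the i-th knot. Here h = (2, 2, 2) and Δ = (-1/2, -1, 0), so the interior equations h_(i-1)·m_(i-1) + 2(h_(i-1)+h_i)·m_i + h_i·m_(i+1) = 6(Δ_i − Δ_(i-1)) read
  2·m_0 + 8·m_1 + 2·m_2 = 6(Δ_1 - Δ_0) = -3
  2·m_1 + 8·m_2 + 2·m_3 = 6(Δ_2 - Δ_1) = 6
Natural end conditions: m_0 = m_3 = 0.
Solving: m_0 = 0, m_1 = -3/5, m_2 = 9/10, m_3 = 0.

0.9000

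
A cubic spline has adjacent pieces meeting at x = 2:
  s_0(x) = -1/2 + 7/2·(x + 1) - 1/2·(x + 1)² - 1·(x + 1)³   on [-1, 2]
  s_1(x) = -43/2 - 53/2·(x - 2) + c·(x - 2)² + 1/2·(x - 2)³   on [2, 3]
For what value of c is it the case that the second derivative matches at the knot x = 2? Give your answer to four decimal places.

s_0''(x) = -1 - 6·(x + 1), so s_0''(2) = -19. On the right, s_1''(2) = 2c, so c = -19/2.

-9.5000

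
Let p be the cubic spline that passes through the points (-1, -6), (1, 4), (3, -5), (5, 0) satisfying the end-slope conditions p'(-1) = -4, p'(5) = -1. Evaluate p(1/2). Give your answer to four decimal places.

Let M_i = p''(x_i). Step sizes h_i = 2, 2, 2; slopes of the chords Δ_i = (y_(i+1) - y_i)/h_i = 5, -9/2, 5/2.
  2·M_0 + 8·M_1 + 2·M_2 = 6(Δ_1 - Δ_0) = -57
  2·M_1 + 8·M_2 + 2·M_3 = 6(Δ_2 - Δ_1) = 42
Clamped end conditions give two more equations: 2h_0·M_0 + h_0·M_1 = 6(Δ_0 - p'(-1)) = 54 and h_2·M_2 + 2h_2·M_3 = 6(p'(5) - Δ_2) = -21.
Hence M_0 = 106/5, M_1 = -77/5, M_2 = 119/10, M_3 = -56/5.
On [-1, 1], p(t) = -6 - 4·(t + 1) + 53/5·(t + 1)² - 61/20·(t + 1)³.
With (t + 1) = 3/2: p(1/2) = 249/160.

1.5563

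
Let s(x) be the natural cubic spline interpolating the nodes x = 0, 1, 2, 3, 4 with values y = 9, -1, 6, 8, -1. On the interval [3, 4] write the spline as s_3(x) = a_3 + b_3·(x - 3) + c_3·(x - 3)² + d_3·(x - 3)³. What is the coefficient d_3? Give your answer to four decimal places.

2.2857

Let m_i = s''(x_i). Step sizes h_i = 1, 1, 1, 1; slopes of the chords Δ_i = (y_(i+1) - y_i)/h_i = -10, 7, 2, -9.
  1·m_0 + 4·m_1 + 1·m_2 = 6(Δ_1 - Δ_0) = 102
  1·m_1 + 4·m_2 + 1·m_3 = 6(Δ_2 - Δ_1) = -30
  1·m_2 + 4·m_3 + 1·m_4 = 6(Δ_3 - Δ_2) = -66
Natural end conditions: m_0 = m_4 = 0.
Solving the tridiagonal system: m_0 = 0, m_1 = 198/7, m_2 = -78/7, m_3 = -96/7, m_4 = 0.
On [3, 4], with s_3(x) = a_3 + b_3·(x - 3) + c_3·(x - 3)² + d_3·(x - 3)³: c_3 = m_3/2 = -48/7, d_3 = (m_4 - m_3)/(6h_3) = 16/7, b_3 = Δ_3 - h_3(2m_3 + m_4)/6 = -31/7.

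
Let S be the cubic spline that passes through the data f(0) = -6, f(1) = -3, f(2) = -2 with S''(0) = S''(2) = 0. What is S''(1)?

-3

Put M_i = S'' at the i-th knot. Here h = (1, 1) and Δ = (3, 1), so the interior equations h_(i-1)·M_(i-1) + 2(h_(i-1)+h_i)·M_i + h_i·M_(i+1) = 6(Δ_i − Δ_(i-1)) read
  1·M_0 + 4·M_1 + 1·M_2 = 6(Δ_1 - Δ_0) = -12
Natural end conditions: M_0 = M_2 = 0.
Hence M_0 = 0, M_1 = -3, M_2 = 0.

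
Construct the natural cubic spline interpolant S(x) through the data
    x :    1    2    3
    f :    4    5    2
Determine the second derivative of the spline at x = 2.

Write M_i for S''(x_i). With h_i = 1, 1 and divided differences Δ_i = 1, -3, the continuity of S' gives the tridiagonal system
  1·M_0 + 4·M_1 + 1·M_2 = 6(Δ_1 - Δ_0) = -24
Natural end conditions: M_0 = M_2 = 0.
Hence M_0 = 0, M_1 = -6, M_2 = 0.

-6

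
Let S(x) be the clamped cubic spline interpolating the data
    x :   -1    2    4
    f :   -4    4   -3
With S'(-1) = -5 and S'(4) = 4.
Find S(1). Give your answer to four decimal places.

1.5926

Let m_i = S''(x_i). Step sizes h_i = 3, 2; slopes of the chords Δ_i = (y_(i+1) - y_i)/h_i = 8/3, -7/2.
  3·m_0 + 10·m_1 + 2·m_2 = 6(Δ_1 - Δ_0) = -37
Clamped end conditions give two more equations: 2h_0·m_0 + h_0·m_1 = 6(Δ_0 - S'(-1)) = 46 and h_1·m_1 + 2h_1·m_2 = 6(S'(4) - Δ_1) = 45.
Solving the tridiagonal system: m_0 = 79/6, m_1 = -11, m_2 = 67/4.
On [-1, 2], S(x) = -4 - 5·(x + 1) + 79/12·(x + 1)² - 145/108·(x + 1)³.
With (x + 1) = 2: S(1) = 43/27.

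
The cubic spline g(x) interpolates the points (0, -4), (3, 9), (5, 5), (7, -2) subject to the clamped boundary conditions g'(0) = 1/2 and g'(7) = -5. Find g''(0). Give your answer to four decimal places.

6.8739

Let σ_i = g''(x_i). Step sizes h_i = 3, 2, 2; slopes of the chords Δ_i = (y_(i+1) - y_i)/h_i = 13/3, -2, -7/2.
  3·σ_0 + 10·σ_1 + 2·σ_2 = 6(Δ_1 - Δ_0) = -38
  2·σ_1 + 8·σ_2 + 2·σ_3 = 6(Δ_2 - Δ_1) = -9
Clamped end conditions give two more equations: 2h_0·σ_0 + h_0·σ_1 = 6(Δ_0 - g'(0)) = 23 and h_2·σ_2 + 2h_2·σ_3 = 6(g'(7) - Δ_2) = -9.
Hence σ_0 = 763/111, σ_1 = -225/37, σ_2 = 81/74, σ_3 = -207/74.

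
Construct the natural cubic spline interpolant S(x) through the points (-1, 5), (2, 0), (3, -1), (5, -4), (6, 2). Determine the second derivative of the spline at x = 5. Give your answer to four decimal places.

Put σ_i = S'' at the i-th knot. Here h = (3, 1, 2, 1) and Δ = (-5/3, -1, -3/2, 6), so the interior equations h_(i-1)·σ_(i-1) + 2(h_(i-1)+h_i)·σ_i + h_i·σ_(i+1) = 6(Δ_i − Δ_(i-1)) read
  3·σ_0 + 8·σ_1 + 1·σ_2 = 6(Δ_1 - Δ_0) = 4
  1·σ_1 + 6·σ_2 + 2·σ_3 = 6(Δ_2 - Δ_1) = -3
  2·σ_2 + 6·σ_3 + 1·σ_4 = 6(Δ_3 - Δ_2) = 45
Natural end conditions: σ_0 = σ_4 = 0.
Solving the tridiagonal system: σ_0 = 0, σ_1 = 118/125, σ_2 = -444/125, σ_3 = 2171/250, σ_4 = 0.

8.6840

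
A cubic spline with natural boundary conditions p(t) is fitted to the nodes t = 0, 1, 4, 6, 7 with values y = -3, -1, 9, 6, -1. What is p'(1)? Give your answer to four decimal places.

2.6531

Put M_i = p'' at the i-th knot. Here h = (1, 3, 2, 1) and Δ = (2, 10/3, -3/2, -7), so the interior equations h_(i-1)·M_(i-1) + 2(h_(i-1)+h_i)·M_i + h_i·M_(i+1) = 6(Δ_i − Δ_(i-1)) read
  1·M_0 + 8·M_1 + 3·M_2 = 6(Δ_1 - Δ_0) = 8
  3·M_1 + 10·M_2 + 2·M_3 = 6(Δ_2 - Δ_1) = -29
  2·M_2 + 6·M_3 + 1·M_4 = 6(Δ_3 - Δ_2) = -33
Natural end conditions: M_0 = M_4 = 0.
Solving: M_0 = 0, M_1 = 386/197, M_2 = -504/197, M_3 = -1831/394, M_4 = 0.
On [1, 4], p'(t) = b_1 + 2c_1·(t - 1) + 3d_1·(t - 1)² with b_1 = Δ_1 - h_1(2M_1 + M_2)/6 = 1568/591, c_1 = M_1/2 = 193/197, d_1 = (M_2 - M_1)/(6h_1) = -445/1773. So p'(1) = 1568/591.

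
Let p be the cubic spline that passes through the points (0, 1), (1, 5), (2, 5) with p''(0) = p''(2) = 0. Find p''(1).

With M_i denoting the second derivative at x_i, h_i = 1, 1, and Δ_i = (y_(i+1) − y_i)/h_i = 4, 0:
  1·M_0 + 4·M_1 + 1·M_2 = 6(Δ_1 - Δ_0) = -24
Natural end conditions: M_0 = M_2 = 0.
Solving the tridiagonal system: M_0 = 0, M_1 = -6, M_2 = 0.

-6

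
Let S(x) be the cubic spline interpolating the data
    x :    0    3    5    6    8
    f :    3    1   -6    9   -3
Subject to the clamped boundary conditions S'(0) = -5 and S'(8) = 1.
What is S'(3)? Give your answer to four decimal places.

Put m_i = S'' at the i-th knot. Here h = (3, 2, 1, 2) and Δ = (-2/3, -7/2, 15, -6), so the interior equations h_(i-1)·m_(i-1) + 2(h_(i-1)+h_i)·m_i + h_i·m_(i+1) = 6(Δ_i − Δ_(i-1)) read
  3·m_0 + 10·m_1 + 2·m_2 = 6(Δ_1 - Δ_0) = -17
  2·m_1 + 6·m_2 + 1·m_3 = 6(Δ_2 - Δ_1) = 111
  1·m_2 + 6·m_3 + 2·m_4 = 6(Δ_3 - Δ_2) = -126
Clamped end conditions give two more equations: 2h_0·m_0 + h_0·m_1 = 6(Δ_0 - S'(0)) = 26 and h_3·m_3 + 2h_3·m_4 = 6(S'(8) - Δ_3) = 42.
Forward elimination and back-substitution give m_0 = 4237/453, m_1 = -1516/151, m_2 = 4178/151, m_3 = -5275/151, m_4 = 4223/151.
On [3, 5], S'(x) = b_1 + 2c_1·(x - 3) + 3d_1·(x - 3)² with b_1 = Δ_1 - h_1(2m_1 + m_2)/6 = -1821/302, c_1 = m_1/2 = -758/151, d_1 = (m_2 - m_1)/(6h_1) = 949/302. So S'(3) = -1821/302.

-6.0298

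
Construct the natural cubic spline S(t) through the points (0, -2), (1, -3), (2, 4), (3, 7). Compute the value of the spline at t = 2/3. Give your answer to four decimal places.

-3.5556

Write σ_i for S''(x_i). With h_i = 1, 1, 1 and divided differences Δ_i = -1, 7, 3, the continuity of S' gives the tridiagonal system
  1·σ_0 + 4·σ_1 + 1·σ_2 = 6(Δ_1 - Δ_0) = 48
  1·σ_1 + 4·σ_2 + 1·σ_3 = 6(Δ_2 - Δ_1) = -24
Natural end conditions: σ_0 = σ_3 = 0.
Forward elimination and back-substitution give σ_0 = 0, σ_1 = 72/5, σ_2 = -48/5, σ_3 = 0.
On [0, 1], S(t) = -2 - 17/5·t + 0·t² + 12/5·t³.
With t = 2/3: S(2/3) = -32/9.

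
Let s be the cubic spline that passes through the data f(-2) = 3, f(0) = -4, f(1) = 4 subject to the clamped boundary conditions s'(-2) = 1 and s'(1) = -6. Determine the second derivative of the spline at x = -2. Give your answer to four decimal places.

-20.5833

Write m_i for s''(x_i). With h_i = 2, 1 and divided differences Δ_i = -7/2, 8, the continuity of s' gives the tridiagonal system
  2·m_0 + 6·m_1 + 1·m_2 = 6(Δ_1 - Δ_0) = 69
Clamped end conditions give two more equations: 2h_0·m_0 + h_0·m_1 = 6(Δ_0 - s'(-2)) = -27 and h_1·m_1 + 2h_1·m_2 = 6(s'(1) - Δ_1) = -84.
Solving: m_0 = -247/12, m_1 = 83/3, m_2 = -335/6.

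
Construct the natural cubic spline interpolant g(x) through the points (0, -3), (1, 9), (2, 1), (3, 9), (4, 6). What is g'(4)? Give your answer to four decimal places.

With σ_i denoting the second derivative at x_i, h_i = 1, 1, 1, 1, and Δ_i = (y_(i+1) − y_i)/h_i = 12, -8, 8, -3:
  1·σ_0 + 4·σ_1 + 1·σ_2 = 6(Δ_1 - Δ_0) = -120
  1·σ_1 + 4·σ_2 + 1·σ_3 = 6(Δ_2 - Δ_1) = 96
  1·σ_2 + 4·σ_3 + 1·σ_4 = 6(Δ_3 - Δ_2) = -66
Natural end conditions: σ_0 = σ_4 = 0.
Solving: σ_0 = 0, σ_1 = -1125/28, σ_2 = 285/7, σ_3 = -747/28, σ_4 = 0.
On [3, 4], g'(x) = b_3 + 2c_3·(x - 3) + 3d_3·(x - 3)² with b_3 = Δ_3 - h_3(2σ_3 + σ_4)/6 = 165/28, c_3 = σ_3/2 = -747/56, d_3 = (σ_4 - σ_3)/(6h_3) = 249/56. So g'(4) = -417/56.

-7.4464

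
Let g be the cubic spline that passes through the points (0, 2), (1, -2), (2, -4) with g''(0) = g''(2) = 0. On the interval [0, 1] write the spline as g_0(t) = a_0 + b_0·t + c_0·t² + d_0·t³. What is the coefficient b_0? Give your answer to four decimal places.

-4.5000

Put M_i = g'' at the i-th knot. Here h = (1, 1) and Δ = (-4, -2), so the interior equations h_(i-1)·M_(i-1) + 2(h_(i-1)+h_i)·M_i + h_i·M_(i+1) = 6(Δ_i − Δ_(i-1)) read
  1·M_0 + 4·M_1 + 1·M_2 = 6(Δ_1 - Δ_0) = 12
Natural end conditions: M_0 = M_2 = 0.
Hence M_0 = 0, M_1 = 3, M_2 = 0.
On [0, 1], with g_0(t) = a_0 + b_0·t + c_0·t² + d_0·t³: c_0 = M_0/2 = 0, d_0 = (M_1 - M_0)/(6h_0) = 1/2, b_0 = Δ_0 - h_0(2M_0 + M_1)/6 = -9/2.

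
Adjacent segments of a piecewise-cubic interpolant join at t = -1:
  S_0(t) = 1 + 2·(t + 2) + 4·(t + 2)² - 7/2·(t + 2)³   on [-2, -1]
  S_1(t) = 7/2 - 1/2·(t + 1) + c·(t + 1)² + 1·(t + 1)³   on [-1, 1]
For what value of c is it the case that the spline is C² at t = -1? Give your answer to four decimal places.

S_0''(t) = 8 - 21·(t + 2), so S_0''(-1) = -13. On the right, S_1''(-1) = 2c, so c = -13/2.

-6.5000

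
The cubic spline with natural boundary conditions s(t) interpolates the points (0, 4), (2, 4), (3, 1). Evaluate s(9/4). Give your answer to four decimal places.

Put σ_i = s'' at the i-th knot. Here h = (2, 1) and Δ = (0, -3), so the interior equations h_(i-1)·σ_(i-1) + 2(h_(i-1)+h_i)·σ_i + h_i·σ_(i+1) = 6(Δ_i − Δ_(i-1)) read
  2·σ_0 + 6·σ_1 + 1·σ_2 = 6(Δ_1 - Δ_0) = -18
Natural end conditions: σ_0 = σ_2 = 0.
Solving the tridiagonal system: σ_0 = 0, σ_1 = -3, σ_2 = 0.
On [2, 3], s(t) = 4 - 2·(t - 2) - 3/2·(t - 2)² + 1/2·(t - 2)³.
With (t - 2) = 1/4: s(9/4) = 437/128.

3.4141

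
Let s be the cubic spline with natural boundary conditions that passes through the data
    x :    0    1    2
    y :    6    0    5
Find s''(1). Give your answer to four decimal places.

16.5000

Put σ_i = s'' at the i-th knot. Here h = (1, 1) and Δ = (-6, 5), so the interior equations h_(i-1)·σ_(i-1) + 2(h_(i-1)+h_i)·σ_i + h_i·σ_(i+1) = 6(Δ_i − Δ_(i-1)) read
  1·σ_0 + 4·σ_1 + 1·σ_2 = 6(Δ_1 - Δ_0) = 66
Natural end conditions: σ_0 = σ_2 = 0.
Solving the tridiagonal system: σ_0 = 0, σ_1 = 33/2, σ_2 = 0.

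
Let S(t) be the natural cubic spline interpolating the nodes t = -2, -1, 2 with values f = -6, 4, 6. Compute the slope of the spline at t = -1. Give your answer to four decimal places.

Let M_i = S''(x_i). Step sizes h_i = 1, 3; slopes of the chords Δ_i = (y_(i+1) - y_i)/h_i = 10, 2/3.
  1·M_0 + 8·M_1 + 3·M_2 = 6(Δ_1 - Δ_0) = -56
Natural end conditions: M_0 = M_2 = 0.
Hence M_0 = 0, M_1 = -7, M_2 = 0.
On [-1, 2], S'(t) = b_1 + 2c_1·(t + 1) + 3d_1·(t + 1)² with b_1 = Δ_1 - h_1(2M_1 + M_2)/6 = 23/3, c_1 = M_1/2 = -7/2, d_1 = (M_2 - M_1)/(6h_1) = 7/18. So S'(-1) = 23/3.

7.6667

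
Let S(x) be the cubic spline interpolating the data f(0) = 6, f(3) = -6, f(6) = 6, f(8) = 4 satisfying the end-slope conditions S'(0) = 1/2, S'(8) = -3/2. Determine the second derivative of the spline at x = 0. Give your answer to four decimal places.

-8.2368

Put σ_i = S'' at the i-th knot. Here h = (3, 3, 2) and Δ = (-4, 4, -1), so the interior equations h_(i-1)·σ_(i-1) + 2(h_(i-1)+h_i)·σ_i + h_i·σ_(i+1) = 6(Δ_i − Δ_(i-1)) read
  3·σ_0 + 12·σ_1 + 3·σ_2 = 6(Δ_1 - Δ_0) = 48
  3·σ_1 + 10·σ_2 + 2·σ_3 = 6(Δ_2 - Δ_1) = -30
Clamped end conditions give two more equations: 2h_0·σ_0 + h_0·σ_1 = 6(Δ_0 - S'(0)) = -27 and h_2·σ_2 + 2h_2·σ_3 = 6(S'(8) - Δ_2) = -3.
Solving: σ_0 = -313/38, σ_1 = 142/19, σ_2 = -215/38, σ_3 = 79/38.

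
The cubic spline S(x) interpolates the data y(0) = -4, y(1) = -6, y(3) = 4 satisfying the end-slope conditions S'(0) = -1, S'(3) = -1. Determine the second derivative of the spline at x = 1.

Put m_i = S'' at the i-th knot. Here h = (1, 2) and Δ = (-2, 5), so the interior equations h_(i-1)·m_(i-1) + 2(h_(i-1)+h_i)·m_i + h_i·m_(i+1) = 6(Δ_i − Δ_(i-1)) read
  1·m_0 + 6·m_1 + 2·m_2 = 6(Δ_1 - Δ_0) = 42
Clamped end conditions give two more equations: 2h_0·m_0 + h_0·m_1 = 6(Δ_0 - S'(0)) = -6 and h_1·m_1 + 2h_1·m_2 = 6(S'(3) - Δ_1) = -36.
Hence m_0 = -10, m_1 = 14, m_2 = -16.

14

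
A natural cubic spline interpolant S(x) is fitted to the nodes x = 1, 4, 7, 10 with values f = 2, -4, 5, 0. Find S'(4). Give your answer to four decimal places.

Let M_i = S''(x_i). Step sizes h_i = 3, 3, 3; slopes of the chords Δ_i = (y_(i+1) - y_i)/h_i = -2, 3, -5/3.
  3·M_0 + 12·M_1 + 3·M_2 = 6(Δ_1 - Δ_0) = 30
  3·M_1 + 12·M_2 + 3·M_3 = 6(Δ_2 - Δ_1) = -28
Natural end conditions: M_0 = M_3 = 0.
Solving: M_0 = 0, M_1 = 148/45, M_2 = -142/45, M_3 = 0.
On [4, 7], S'(x) = b_1 + 2c_1·(x - 4) + 3d_1·(x - 4)² with b_1 = Δ_1 - h_1(2M_1 + M_2)/6 = 58/45, c_1 = M_1/2 = 74/45, d_1 = (M_2 - M_1)/(6h_1) = -29/81. So S'(4) = 58/45.

1.2889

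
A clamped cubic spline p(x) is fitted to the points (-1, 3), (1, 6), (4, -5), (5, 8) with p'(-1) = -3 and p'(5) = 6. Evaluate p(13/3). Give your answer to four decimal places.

Put M_i = p'' at the i-th knot. Here h = (2, 3, 1) and Δ = (3/2, -11/3, 13), so the interior equations h_(i-1)·M_(i-1) + 2(h_(i-1)+h_i)·M_i + h_i·M_(i+1) = 6(Δ_i − Δ_(i-1)) read
  2·M_0 + 10·M_1 + 3·M_2 = 6(Δ_1 - Δ_0) = -31
  3·M_1 + 8·M_2 + 1·M_3 = 6(Δ_2 - Δ_1) = 100
Clamped end conditions give two more equations: 2h_0·M_0 + h_0·M_1 = 6(Δ_0 - p'(-1)) = 27 and h_2·M_2 + 2h_2·M_3 = 6(p'(5) - Δ_2) = -42.
Hence M_0 = 991/78, M_1 = -929/78, M_2 = 815/39, M_3 = -2453/78.
On [4, 5], p(x) = -5 + 1759/156·(x - 4) + 815/78·(x - 4)² - 1361/156·(x - 4)³.
With (x - 4) = 1/3: p(13/3) = -425/1053.

-0.4036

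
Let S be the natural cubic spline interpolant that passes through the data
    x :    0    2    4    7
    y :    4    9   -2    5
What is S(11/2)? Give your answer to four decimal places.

-1.9934

Put σ_i = S'' at the i-th knot. Here h = (2, 2, 3) and Δ = (5/2, -11/2, 7/3), so the interior equations h_(i-1)·σ_(i-1) + 2(h_(i-1)+h_i)·σ_i + h_i·σ_(i+1) = 6(Δ_i − Δ_(i-1)) read
  2·σ_0 + 8·σ_1 + 2·σ_2 = 6(Δ_1 - Δ_0) = -48
  2·σ_1 + 10·σ_2 + 3·σ_3 = 6(Δ_2 - Δ_1) = 47
Natural end conditions: σ_0 = σ_3 = 0.
Hence σ_0 = 0, σ_1 = -287/38, σ_2 = 118/19, σ_3 = 0.
On [4, 7], S(x) = -2 - 221/57·(x - 4) + 59/19·(x - 4)² - 59/171·(x - 4)³.
With (x - 4) = 3/2: S(11/2) = -303/152.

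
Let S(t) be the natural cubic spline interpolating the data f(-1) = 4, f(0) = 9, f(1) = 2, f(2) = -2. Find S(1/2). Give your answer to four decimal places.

6.1750

Let σ_i = S''(x_i). Step sizes h_i = 1, 1, 1; slopes of the chords Δ_i = (y_(i+1) - y_i)/h_i = 5, -7, -4.
  1·σ_0 + 4·σ_1 + 1·σ_2 = 6(Δ_1 - Δ_0) = -72
  1·σ_1 + 4·σ_2 + 1·σ_3 = 6(Δ_2 - Δ_1) = 18
Natural end conditions: σ_0 = σ_3 = 0.
Forward elimination and back-substitution give σ_0 = 0, σ_1 = -102/5, σ_2 = 48/5, σ_3 = 0.
On [0, 1], S(t) = 9 - 9/5·t - 51/5·t² + 5·t³.
With t = 1/2: S(1/2) = 247/40.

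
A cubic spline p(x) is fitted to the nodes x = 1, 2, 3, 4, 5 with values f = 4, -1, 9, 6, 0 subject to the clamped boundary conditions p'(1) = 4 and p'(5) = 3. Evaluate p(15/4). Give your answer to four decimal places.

With M_i denoting the second derivative at x_i, h_i = 1, 1, 1, 1, and Δ_i = (y_(i+1) − y_i)/h_i = -5, 10, -3, -6:
  1·M_0 + 4·M_1 + 1·M_2 = 6(Δ_1 - Δ_0) = 90
  1·M_1 + 4·M_2 + 1·M_3 = 6(Δ_2 - Δ_1) = -78
  1·M_2 + 4·M_3 + 1·M_4 = 6(Δ_3 - Δ_2) = -18
Clamped end conditions give two more equations: 2h_0·M_0 + h_0·M_1 = 6(Δ_0 - p'(1)) = -54 and h_3·M_3 + 2h_3·M_4 = 6(p'(5) - Δ_3) = 54.
Solving the tridiagonal system: M_0 = -1339/28, M_1 = 583/14, M_2 = -115/4, M_3 = -65/14, M_4 = 821/28.
On [3, 4], p(x) = 9 + 103/14·(x - 3) - 115/8·(x - 3)² + 225/56·(x - 3)³.
With (x - 3) = 3/4: p(15/4) = 4161/512.

8.1270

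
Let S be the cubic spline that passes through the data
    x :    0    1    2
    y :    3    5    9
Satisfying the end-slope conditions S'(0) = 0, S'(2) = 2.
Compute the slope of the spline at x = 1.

4

Let σ_i = S''(x_i). Step sizes h_i = 1, 1; slopes of the chords Δ_i = (y_(i+1) - y_i)/h_i = 2, 4.
  1·σ_0 + 4·σ_1 + 1·σ_2 = 6(Δ_1 - Δ_0) = 12
Clamped end conditions give two more equations: 2h_0·σ_0 + h_0·σ_1 = 6(Δ_0 - S'(0)) = 12 and h_1·σ_1 + 2h_1·σ_2 = 6(S'(2) - Δ_1) = -12.
Solving the tridiagonal system: σ_0 = 4, σ_1 = 4, σ_2 = -8.
On [1, 2], S'(x) = b_1 + 2c_1·(x - 1) + 3d_1·(x - 1)² with b_1 = Δ_1 - h_1(2σ_1 + σ_2)/6 = 4, c_1 = σ_1/2 = 2, d_1 = (σ_2 - σ_1)/(6h_1) = -2. So S'(1) = 4.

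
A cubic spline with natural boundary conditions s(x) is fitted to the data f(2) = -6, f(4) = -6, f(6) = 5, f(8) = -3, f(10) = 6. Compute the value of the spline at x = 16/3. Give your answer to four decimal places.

2.7196

Write m_i for s''(x_i). With h_i = 2, 2, 2, 2 and divided differences Δ_i = 0, 11/2, -4, 9/2, the continuity of s' gives the tridiagonal system
  2·m_0 + 8·m_1 + 2·m_2 = 6(Δ_1 - Δ_0) = 33
  2·m_1 + 8·m_2 + 2·m_3 = 6(Δ_2 - Δ_1) = -57
  2·m_2 + 8·m_3 + 2·m_4 = 6(Δ_3 - Δ_2) = 51
Natural end conditions: m_0 = m_4 = 0.
Solving the tridiagonal system: m_0 = 0, m_1 = 387/56, m_2 = -78/7, m_3 = 513/56, m_4 = 0.
On [4, 6], s(x) = -6 + 129/28·(x - 4) + 387/112·(x - 4)² - 337/224·(x - 4)³.
With (x - 4) = 4/3: s(16/3) = 514/189.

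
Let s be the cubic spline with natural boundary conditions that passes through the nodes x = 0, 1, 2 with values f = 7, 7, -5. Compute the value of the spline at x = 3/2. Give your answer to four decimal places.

2.1250

Put M_i = s'' at the i-th knot. Here h = (1, 1) and Δ = (0, -12), so the interior equations h_(i-1)·M_(i-1) + 2(h_(i-1)+h_i)·M_i + h_i·M_(i+1) = 6(Δ_i − Δ_(i-1)) read
  1·M_0 + 4·M_1 + 1·M_2 = 6(Δ_1 - Δ_0) = -72
Natural end conditions: M_0 = M_2 = 0.
Hence M_0 = 0, M_1 = -18, M_2 = 0.
On [1, 2], s(x) = 7 - 6·(x - 1) - 9·(x - 1)² + 3·(x - 1)³.
With (x - 1) = 1/2: s(3/2) = 17/8.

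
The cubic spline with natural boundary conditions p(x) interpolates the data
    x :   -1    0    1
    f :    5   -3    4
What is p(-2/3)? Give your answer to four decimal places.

Let σ_i = p''(x_i). Step sizes h_i = 1, 1; slopes of the chords Δ_i = (y_(i+1) - y_i)/h_i = -8, 7.
  1·σ_0 + 4·σ_1 + 1·σ_2 = 6(Δ_1 - Δ_0) = 90
Natural end conditions: σ_0 = σ_2 = 0.
Solving the tridiagonal system: σ_0 = 0, σ_1 = 45/2, σ_2 = 0.
On [-1, 0], p(x) = 5 - 47/4·(x + 1) + 0·(x + 1)² + 15/4·(x + 1)³.
With (x + 1) = 1/3: p(-2/3) = 11/9.

1.2222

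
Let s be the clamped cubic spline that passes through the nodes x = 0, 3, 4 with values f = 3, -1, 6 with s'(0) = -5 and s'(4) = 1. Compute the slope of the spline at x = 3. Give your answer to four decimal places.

Put M_i = s'' at the i-th knot. Here h = (3, 1) and Δ = (-4/3, 7), so the interior equations h_(i-1)·M_(i-1) + 2(h_(i-1)+h_i)·M_i + h_i·M_(i+1) = 6(Δ_i − Δ_(i-1)) read
  3·M_0 + 8·M_1 + 1·M_2 = 6(Δ_1 - Δ_0) = 50
Clamped end conditions give two more equations: 2h_0·M_0 + h_0·M_1 = 6(Δ_0 - s'(0)) = 22 and h_1·M_1 + 2h_1·M_2 = 6(s'(4) - Δ_1) = -36.
Solving: M_0 = -13/12, M_1 = 19/2, M_2 = -91/4.
On [3, 4], s'(x) = b_1 + 2c_1·(x - 3) + 3d_1·(x - 3)² with b_1 = Δ_1 - h_1(2M_1 + M_2)/6 = 61/8, c_1 = M_1/2 = 19/4, d_1 = (M_2 - M_1)/(6h_1) = -43/8. So s'(3) = 61/8.

7.6250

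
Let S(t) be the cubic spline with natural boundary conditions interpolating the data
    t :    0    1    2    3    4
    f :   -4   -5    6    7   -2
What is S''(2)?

-18

Put M_i = S'' at the i-th knot. Here h = (1, 1, 1, 1) and Δ = (-1, 11, 1, -9), so the interior equations h_(i-1)·M_(i-1) + 2(h_(i-1)+h_i)·M_i + h_i·M_(i+1) = 6(Δ_i − Δ_(i-1)) read
  1·M_0 + 4·M_1 + 1·M_2 = 6(Δ_1 - Δ_0) = 72
  1·M_1 + 4·M_2 + 1·M_3 = 6(Δ_2 - Δ_1) = -60
  1·M_2 + 4·M_3 + 1·M_4 = 6(Δ_3 - Δ_2) = -60
Natural end conditions: M_0 = M_4 = 0.
Solving the tridiagonal system: M_0 = 0, M_1 = 45/2, M_2 = -18, M_3 = -21/2, M_4 = 0.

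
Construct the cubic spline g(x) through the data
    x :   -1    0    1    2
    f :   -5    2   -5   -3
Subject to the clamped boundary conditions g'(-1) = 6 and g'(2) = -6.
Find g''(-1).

20

Put σ_i = g'' at the i-th knot. Here h = (1, 1, 1) and Δ = (7, -7, 2), so the interior equations h_(i-1)·σ_(i-1) + 2(h_(i-1)+h_i)·σ_i + h_i·σ_(i+1) = 6(Δ_i − Δ_(i-1)) read
  1·σ_0 + 4·σ_1 + 1·σ_2 = 6(Δ_1 - Δ_0) = -84
  1·σ_1 + 4·σ_2 + 1·σ_3 = 6(Δ_2 - Δ_1) = 54
Clamped end conditions give two more equations: 2h_0·σ_0 + h_0·σ_1 = 6(Δ_0 - g'(-1)) = 6 and h_2·σ_2 + 2h_2·σ_3 = 6(g'(2) - Δ_2) = -48.
Forward elimination and back-substitution give σ_0 = 20, σ_1 = -34, σ_2 = 32, σ_3 = -40.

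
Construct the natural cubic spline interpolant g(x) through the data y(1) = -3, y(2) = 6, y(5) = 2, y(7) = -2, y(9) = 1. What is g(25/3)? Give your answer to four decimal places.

Put m_i = g'' at the i-th knot. Here h = (1, 3, 2, 2) and Δ = (9, -4/3, -2, 3/2), so the interior equations h_(i-1)·m_(i-1) + 2(h_(i-1)+h_i)·m_i + h_i·m_(i+1) = 6(Δ_i − Δ_(i-1)) read
  1·m_0 + 8·m_1 + 3·m_2 = 6(Δ_1 - Δ_0) = -62
  3·m_1 + 10·m_2 + 2·m_3 = 6(Δ_2 - Δ_1) = -4
  2·m_2 + 8·m_3 + 2·m_4 = 6(Δ_3 - Δ_2) = 21
Natural end conditions: m_0 = m_4 = 0.
Forward elimination and back-substitution give m_0 = 0, m_1 = -2245/268, m_2 = 112/67, m_3 = 1183/536, m_4 = 0.
On [7, 9], g(x) = -2 + 23/804·(x - 7) + 1183/1072·(x - 7)² - 1183/6432·(x - 7)³.
With (x - 7) = 4/3: g(25/3) = -2366/5427.

-0.4360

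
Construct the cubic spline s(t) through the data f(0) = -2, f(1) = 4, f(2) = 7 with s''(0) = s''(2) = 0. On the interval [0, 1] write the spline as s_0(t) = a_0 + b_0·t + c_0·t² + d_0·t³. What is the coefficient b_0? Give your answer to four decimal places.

6.7500

Write M_i for s''(x_i). With h_i = 1, 1 and divided differences Δ_i = 6, 3, the continuity of s' gives the tridiagonal system
  1·M_0 + 4·M_1 + 1·M_2 = 6(Δ_1 - Δ_0) = -18
Natural end conditions: M_0 = M_2 = 0.
Solving the tridiagonal system: M_0 = 0, M_1 = -9/2, M_2 = 0.
On [0, 1], with s_0(t) = a_0 + b_0·t + c_0·t² + d_0·t³: c_0 = M_0/2 = 0, d_0 = (M_1 - M_0)/(6h_0) = -3/4, b_0 = Δ_0 - h_0(2M_0 + M_1)/6 = 27/4.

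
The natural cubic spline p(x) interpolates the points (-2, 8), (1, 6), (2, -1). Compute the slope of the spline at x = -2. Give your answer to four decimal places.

Put m_i = p'' at the i-th knot. Here h = (3, 1) and Δ = (-2/3, -7), so the interior equations h_(i-1)·m_(i-1) + 2(h_(i-1)+h_i)·m_i + h_i·m_(i+1) = 6(Δ_i − Δ_(i-1)) read
  3·m_0 + 8·m_1 + 1·m_2 = 6(Δ_1 - Δ_0) = -38
Natural end conditions: m_0 = m_2 = 0.
Solving the tridiagonal system: m_0 = 0, m_1 = -19/4, m_2 = 0.
On [-2, 1], p'(x) = b_0 + 2c_0·(x + 2) + 3d_0·(x + 2)² with b_0 = Δ_0 - h_0(2m_0 + m_1)/6 = 41/24, c_0 = m_0/2 = 0, d_0 = (m_1 - m_0)/(6h_0) = -19/72. So p'(-2) = 41/24.

1.7083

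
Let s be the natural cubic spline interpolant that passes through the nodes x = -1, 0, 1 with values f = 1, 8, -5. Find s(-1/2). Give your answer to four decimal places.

6.3750

Let σ_i = s''(x_i). Step sizes h_i = 1, 1; slopes of the chords Δ_i = (y_(i+1) - y_i)/h_i = 7, -13.
  1·σ_0 + 4·σ_1 + 1·σ_2 = 6(Δ_1 - Δ_0) = -120
Natural end conditions: σ_0 = σ_2 = 0.
Solving the tridiagonal system: σ_0 = 0, σ_1 = -30, σ_2 = 0.
On [-1, 0], s(x) = 1 + 12·(x + 1) + 0·(x + 1)² - 5·(x + 1)³.
With (x + 1) = 1/2: s(-1/2) = 51/8.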